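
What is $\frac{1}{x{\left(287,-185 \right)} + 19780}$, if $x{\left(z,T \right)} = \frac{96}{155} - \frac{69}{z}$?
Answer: $\frac{44485}{879930157} \approx 5.0555 \cdot 10^{-5}$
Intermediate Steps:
$x{\left(z,T \right)} = \frac{96}{155} - \frac{69}{z}$ ($x{\left(z,T \right)} = 96 \cdot \frac{1}{155} - \frac{69}{z} = \frac{96}{155} - \frac{69}{z}$)
$\frac{1}{x{\left(287,-185 \right)} + 19780} = \frac{1}{\left(\frac{96}{155} - \frac{69}{287}\right) + 19780} = \frac{1}{\frac{16857}{44485} + 19780} = \frac{1}{\frac{879930157}{44485}} = \frac{44485}{879930157}$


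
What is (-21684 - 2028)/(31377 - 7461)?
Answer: -1976/1993 ≈ -0.99147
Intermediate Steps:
(-21684 - 2028)/(31377 - 7461) = -23712/23916 = -23712*1/23916 = -1976/1993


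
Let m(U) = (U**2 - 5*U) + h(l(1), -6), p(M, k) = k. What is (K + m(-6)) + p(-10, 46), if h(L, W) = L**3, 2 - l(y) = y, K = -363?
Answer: -250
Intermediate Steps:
l(y) = 2 - y
m(U) = 1 + U**2 - 5*U (m(U) = (U**2 - 5*U) + (2 - 1*1)**3 = (U**2 - 5*U) + (2 - 1)**3 = (U**2 - 5*U) + 1**3 = (U**2 - 5*U) + 1 = 1 + U**2 - 5*U)
(K + m(-6)) + p(-10, 46) = (-363 + (1 + (-6)**2 - 5*(-6))) + 46 = (-363 + (1 + 36 + 30)) + 46 = (-363 + 67) + 46 = -296 + 46 = -250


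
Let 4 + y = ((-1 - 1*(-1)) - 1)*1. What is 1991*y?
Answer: -9955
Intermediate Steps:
y = -5 (y = -4 + ((-1 - 1*(-1)) - 1)*1 = -4 + ((-1 + 1) - 1)*1 = -4 + (0 - 1)*1 = -4 - 1*1 = -4 - 1 = -5)
1991*y = 1991*(-5) = -9955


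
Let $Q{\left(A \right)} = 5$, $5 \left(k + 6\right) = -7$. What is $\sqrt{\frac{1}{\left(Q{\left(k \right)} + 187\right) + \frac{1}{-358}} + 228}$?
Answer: $\frac{\sqrt{1077210658430}}{68735} \approx 15.1$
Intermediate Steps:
$k = - \frac{37}{5}$ ($k = -6 + \frac{1}{5} \left(-7\right) = -6 - \frac{7}{5} = - \frac{37}{5} \approx -7.4$)
$\sqrt{\frac{1}{\left(Q{\left(k \right)} + 187\right) + \frac{1}{-358}} + 228} = \sqrt{\frac{1}{\left(5 + 187\right) + \frac{1}{-358}} + 228} = \sqrt{\frac{1}{192 - \frac{1}{358}} + 228} = \sqrt{\frac{1}{\frac{68735}{358}} + 228} = \sqrt{\frac{358}{68735} + 228} = \sqrt{\frac{15671938}{68735}} = \frac{\sqrt{1077210658430}}{68735}$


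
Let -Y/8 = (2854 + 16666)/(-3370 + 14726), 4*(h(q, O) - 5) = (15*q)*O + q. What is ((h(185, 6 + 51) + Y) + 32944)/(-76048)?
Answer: -205899181/215900272 ≈ -0.95368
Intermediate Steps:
h(q, O) = 5 + q/4 + 15*O*q/4 (h(q, O) = 5 + ((15*q)*O + q)/4 = 5 + (15*O*q + q)/4 = 5 + (q + 15*O*q)/4 = 5 + (q/4 + 15*O*q/4) = 5 + q/4 + 15*O*q/4)
Y = -39040/2839 (Y = -8*(2854 + 16666)/(-3370 + 14726) = -156160/11356 = -8*4880/2839 = -39040/2839 ≈ -13.751)
((h(185, 6 + 51) + Y) + 32944)/(-76048) = (((5 + (¼)*185 + (15/4)*(6 + 51)*185) - 39040/2839) + 32944)/(-76048) = (((5 + 185/4 + (15/4)*57*185) - 39040/2839) + 32944)*(-1/76048) = (((5 + 185/4 + 158175/4) - 39040/2839) + 32944)*(-1/76048) = ((39595 - 39040/2839) + 32944)*(-1/76048) = (112371165/2839 + 32944)*(-1/76048) = (205899181/2839)*(-1/76048) = -205899181/215900272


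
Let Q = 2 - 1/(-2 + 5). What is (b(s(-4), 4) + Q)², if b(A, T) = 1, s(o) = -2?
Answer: 64/9 ≈ 7.1111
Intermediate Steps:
Q = 5/3 (Q = 2 - 1/3 = 2 + (⅓)*(-1) = 2 - ⅓ = 5/3 ≈ 1.6667)
(b(s(-4), 4) + Q)² = (1 + 5/3)² = (8/3)² = 64/9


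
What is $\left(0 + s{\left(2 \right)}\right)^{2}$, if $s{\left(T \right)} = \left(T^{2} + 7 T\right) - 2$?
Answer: $256$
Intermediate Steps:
$s{\left(T \right)} = -2 + T^{2} + 7 T$
$\left(0 + s{\left(2 \right)}\right)^{2} = \left(0 + \left(-2 + 2^{2} + 7 \cdot 2\right)\right)^{2} = \left(0 + \left(-2 + 4 + 14\right)\right)^{2} = \left(0 + 16\right)^{2} = 16^{2} = 256$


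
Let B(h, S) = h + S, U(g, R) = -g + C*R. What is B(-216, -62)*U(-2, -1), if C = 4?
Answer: 556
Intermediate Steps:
U(g, R) = -g + 4*R
B(h, S) = S + h
B(-216, -62)*U(-2, -1) = (-62 - 216)*(-1*(-2) + 4*(-1)) = -278*(2 - 4) = -278*(-2) = 556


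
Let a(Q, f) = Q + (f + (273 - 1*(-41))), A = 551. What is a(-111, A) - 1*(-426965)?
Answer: 427719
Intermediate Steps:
a(Q, f) = 314 + Q + f (a(Q, f) = Q + (f + (273 + 41)) = Q + (f + 314) = Q + (314 + f) = 314 + Q + f)
a(-111, A) - 1*(-426965) = (314 - 111 + 551) - 1*(-426965) = 754 + 426965 = 427719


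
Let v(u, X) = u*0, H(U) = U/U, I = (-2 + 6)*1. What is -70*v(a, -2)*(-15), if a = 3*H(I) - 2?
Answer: 0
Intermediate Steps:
I = 4 (I = 4*1 = 4)
H(U) = 1
a = 1 (a = 3*1 - 2 = 3 - 2 = 1)
v(u, X) = 0
-70*v(a, -2)*(-15) = -70*0*(-15) = 0*(-15) = 0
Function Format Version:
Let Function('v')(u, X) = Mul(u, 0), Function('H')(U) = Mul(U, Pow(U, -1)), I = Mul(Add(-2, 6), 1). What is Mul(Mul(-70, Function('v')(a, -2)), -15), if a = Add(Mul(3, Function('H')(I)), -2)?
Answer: 0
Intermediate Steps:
I = 4 (I = Mul(4, 1) = 4)
Function('H')(U) = 1
a = 1 (a = Add(Mul(3, 1), -2) = Add(3, -2) = 1)
Function('v')(u, X) = 0
Mul(Mul(-70, Function('v')(a, -2)), -15) = Mul(Mul(-70, 0), -15) = Mul(0, -15) = 0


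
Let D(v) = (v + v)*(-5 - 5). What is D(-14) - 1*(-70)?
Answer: 350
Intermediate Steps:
D(v) = -20*v (D(v) = (2*v)*(-10) = -20*v)
D(-14) - 1*(-70) = -20*(-14) - 1*(-70) = 280 + 70 = 350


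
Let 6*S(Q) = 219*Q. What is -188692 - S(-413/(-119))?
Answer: -6419835/34 ≈ -1.8882e+5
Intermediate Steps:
S(Q) = 73*Q/2 (S(Q) = (219*Q)/6 = 73*Q/2)
-188692 - S(-413/(-119)) = -188692 - 73*(-413/(-119))/2 = -188692 - 73*(-413*(-1/119))/2 = -188692 - 73*59/(2*17) = -188692 - 1*4307/34 = -188692 - 4307/34 = -6419835/34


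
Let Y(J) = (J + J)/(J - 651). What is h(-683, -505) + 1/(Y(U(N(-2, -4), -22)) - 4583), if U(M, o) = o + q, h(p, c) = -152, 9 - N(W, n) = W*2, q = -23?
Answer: -80805292/531613 ≈ -152.00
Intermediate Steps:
N(W, n) = 9 - 2*W (N(W, n) = 9 - W*2 = 9 - 2*W)
U(M, o) = -23 + o (U(M, o) = o - 23 = -23 + o)
Y(J) = 2*J/(-651 + J) (Y(J) = (2*J)/(-651 + J) = 2*J/(-651 + J))
h(-683, -505) + 1/(Y(U(N(-2, -4), -22)) - 4583) = -152 + 1/(2*(-23 - 22)/(-651 + (-23 - 22)) - 4583) = -152 + 1/(2*(-45)/(-651 - 45) - 4583) = -152 + 1/(2*(-45)/(-696) - 4583) = -152 + 1/(2*(-45)*(-1/696) - 4583) = -152 + 1/(15/116 - 4583) = -152 + 1/(-531613/116) = -152 - 116/531613 = -80805292/531613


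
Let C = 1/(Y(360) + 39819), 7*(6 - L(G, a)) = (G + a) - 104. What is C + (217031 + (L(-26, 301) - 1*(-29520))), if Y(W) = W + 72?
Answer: 69462277735/281757 ≈ 2.4653e+5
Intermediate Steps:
Y(W) = 72 + W
L(G, a) = 146/7 - G/7 - a/7 (L(G, a) = 6 - ((G + a) - 104)/7 = 6 - (-104 + G + a)/7 = 6 + (104/7 - G/7 - a/7) = 146/7 - G/7 - a/7)
C = 1/40251 (C = 1/((72 + 360) + 39819) = 1/(432 + 39819) = 1/40251 ≈ 2.4844e-5)
C + (217031 + (L(-26, 301) - 1*(-29520))) = 1/40251 + (217031 + ((146/7 - 1/7*(-26) - 1/7*301) - 1*(-29520))) = 1/40251 + (217031 + ((146/7 + 26/7 - 43) + 29520)) = 1/40251 + (217031 + (-129/7 + 29520)) = 1/40251 + (217031 + 206511/7) = 1/40251 + 1725728/7 = 69462277735/281757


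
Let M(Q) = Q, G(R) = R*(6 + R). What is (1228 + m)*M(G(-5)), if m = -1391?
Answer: 815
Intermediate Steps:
(1228 + m)*M(G(-5)) = (1228 - 1391)*(-5*(6 - 5)) = -(-815) = -163*(-5) = 815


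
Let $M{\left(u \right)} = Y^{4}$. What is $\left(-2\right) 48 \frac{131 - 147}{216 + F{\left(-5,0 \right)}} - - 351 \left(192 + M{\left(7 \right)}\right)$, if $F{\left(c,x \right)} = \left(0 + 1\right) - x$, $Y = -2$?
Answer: $\frac{15844272}{217} \approx 73015.0$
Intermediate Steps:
$M{\left(u \right)} = 16$ ($M{\left(u \right)} = \left(-2\right)^{4} = 16$)
$F{\left(c,x \right)} = 1 - x$
$\left(-2\right) 48 \frac{131 - 147}{216 + F{\left(-5,0 \right)}} - - 351 \left(192 + M{\left(7 \right)}\right) = \left(-2\right) 48 \frac{131 - 147}{216 + \left(1 - 0\right)} - - 351 \left(192 + 16\right) = - 96 \left(- \frac{16}{216 + \left(1 + 0\right)}\right) - \left(-351\right) 208 = - 96 \left(- \frac{16}{216 + 1}\right) - -73008 = - 96 \left(- \frac{16}{217}\right) + 73008 = - 96 \left(\left(-16\right) \frac{1}{217}\right) + 73008 = \left(-96\right) \left(- \frac{16}{217}\right) + 73008 = \frac{1536}{217} + 73008 = \frac{15844272}{217}$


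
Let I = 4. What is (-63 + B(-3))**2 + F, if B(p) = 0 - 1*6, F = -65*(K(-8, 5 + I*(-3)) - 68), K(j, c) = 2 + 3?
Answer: 8856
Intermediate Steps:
K(j, c) = 5
F = 4095 (F = -65*(5 - 68) = -65*(-63) = 4095)
B(p) = -6 (B(p) = 0 - 6 = -6)
(-63 + B(-3))**2 + F = (-63 - 6)**2 + 4095 = (-69)**2 + 4095 = 4761 + 4095 = 8856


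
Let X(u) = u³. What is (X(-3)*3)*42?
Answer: -3402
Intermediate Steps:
(X(-3)*3)*42 = ((-3)³*3)*42 = -27*3*42 = -81*42 = -3402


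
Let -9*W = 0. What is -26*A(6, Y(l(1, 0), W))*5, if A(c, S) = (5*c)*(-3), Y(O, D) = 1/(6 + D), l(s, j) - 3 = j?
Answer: 11700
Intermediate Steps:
l(s, j) = 3 + j
W = 0 (W = -⅑*0 = 0)
A(c, S) = -15*c
-26*A(6, Y(l(1, 0), W))*5 = -(-390)*6*5 = -26*(-90)*5 = 2340*5 = 11700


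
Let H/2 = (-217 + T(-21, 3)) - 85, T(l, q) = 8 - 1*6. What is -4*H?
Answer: 2400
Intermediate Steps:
T(l, q) = 2 (T(l, q) = 8 - 6 = 2)
H = -600 (H = 2*((-217 + 2) - 85) = 2*(-215 - 85) = 2*(-300) = -600)
-4*H = -4*(-600) = 2400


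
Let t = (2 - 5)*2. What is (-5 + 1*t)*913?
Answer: -10043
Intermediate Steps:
t = -6 (t = -3*2 = -6)
(-5 + 1*t)*913 = (-5 + 1*(-6))*913 = (-5 - 6)*913 = -11*913 = -10043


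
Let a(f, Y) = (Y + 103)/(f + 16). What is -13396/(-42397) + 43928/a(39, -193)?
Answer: -10243164224/381573 ≈ -26845.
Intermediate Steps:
a(f, Y) = (103 + Y)/(16 + f)
-13396/(-42397) + 43928/a(39, -193) = -13396/(-42397) + 43928/(((103 - 193)/(16 + 39))) = -13396*(-1/42397) + 43928/((-90/55)) = 13396/42397 + 43928/(((1/55)*(-90))) = 13396/42397 + 43928/(-18/11) = 13396/42397 + 43928*(-11/18) = 13396/42397 - 241604/9 = -10243164224/381573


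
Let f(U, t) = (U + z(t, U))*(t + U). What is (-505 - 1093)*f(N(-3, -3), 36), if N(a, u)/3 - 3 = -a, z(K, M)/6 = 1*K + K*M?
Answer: -355695624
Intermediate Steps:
z(K, M) = 6*K + 6*K*M (z(K, M) = 6*(1*K + K*M) = 6*(K + K*M) = 6*K + 6*K*M)
N(a, u) = 9 - 3*a (N(a, u) = 9 + 3*(-a) = 9 - 3*a)
f(U, t) = (U + t)*(U + 6*t*(1 + U)) (f(U, t) = (U + 6*t*(1 + U))*(t + U) = (U + 6*t*(1 + U))*(U + t) = (U + t)*(U + 6*t*(1 + U)))
(-505 - 1093)*f(N(-3, -3), 36) = (-505 - 1093)*((9 - 3*(-3))² + (9 - 3*(-3))*36 + 6*36²*(1 + (9 - 3*(-3))) + 6*(9 - 3*(-3))*36*(1 + (9 - 3*(-3)))) = -1598*((9 + 9)² + (9 + 9)*36 + 6*1296*(1 + (9 + 9)) + 6*(9 + 9)*36*(1 + (9 + 9))) = -1598*(18² + 18*36 + 6*1296*(1 + 18) + 6*18*36*(1 + 18)) = -1598*(324 + 648 + 6*1296*19 + 6*18*36*19) = -1598*(324 + 648 + 147744 + 73872) = -1598*222588 = -355695624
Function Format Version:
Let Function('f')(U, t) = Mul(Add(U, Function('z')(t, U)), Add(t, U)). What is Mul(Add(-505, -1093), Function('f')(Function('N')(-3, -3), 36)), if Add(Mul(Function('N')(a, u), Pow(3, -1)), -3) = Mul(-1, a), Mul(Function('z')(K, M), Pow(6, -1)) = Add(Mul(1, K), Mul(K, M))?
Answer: -355695624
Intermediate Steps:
Function('z')(K, M) = Add(Mul(6, K), Mul(6, K, M)) (Function('z')(K, M) = Mul(6, Add(Mul(1, K), Mul(K, M))) = Mul(6, Add(K, Mul(K, M))) = Add(Mul(6, K), Mul(6, K, M)))
Function('N')(a, u) = Add(9, Mul(-3, a)) (Function('N')(a, u) = Add(9, Mul(3, Mul(-1, a))) = Add(9, Mul(-3, a)))
Function('f')(U, t) = Mul(Add(U, t), Add(U, Mul(6, t, Add(1, U)))) (Function('f')(U, t) = Mul(Add(U, Mul(6, t, Add(1, U))), Add(t, U)) = Mul(Add(U, Mul(6, t, Add(1, U))), Add(U, t)) = Mul(Add(U, t), Add(U, Mul(6, t, Add(1, U)))))
Mul(Add(-505, -1093), Function('f')(Function('N')(-3, -3), 36)) = Mul(Add(-505, -1093), Add(Pow(Add(9, Mul(-3, -3)), 2), Mul(Add(9, Mul(-3, -3)), 36), Mul(6, Pow(36, 2), Add(1, Add(9, Mul(-3, -3)))), Mul(6, Add(9, Mul(-3, -3)), 36, Add(1, Add(9, Mul(-3, -3)))))) = Mul(-1598, Add(Pow(Add(9, 9), 2), Mul(Add(9, 9), 36), Mul(6, 1296, Add(1, Add(9, 9))), Mul(6, Add(9, 9), 36, Add(1, Add(9, 9))))) = Mul(-1598, Add(Pow(18, 2), Mul(18, 36), Mul(6, 1296, Add(1, 18)), Mul(6, 18, 36, Add(1, 18)))) = Mul(-1598, Add(324, 648, Mul(6, 1296, 19), Mul(6, 18, 36, 19))) = Mul(-1598, Add(324, 648, 147744, 73872)) = Mul(-1598, 222588) = -355695624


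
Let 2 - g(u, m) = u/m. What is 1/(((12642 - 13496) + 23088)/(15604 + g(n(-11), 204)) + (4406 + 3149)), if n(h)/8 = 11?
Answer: 397942/3007018777 ≈ 0.00013234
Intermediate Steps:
n(h) = 88 (n(h) = 8*11 = 88)
g(u, m) = 2 - u/m
1/(((12642 - 13496) + 23088)/(15604 + g(n(-11), 204)) + (4406 + 3149)) = 1/(((12642 - 13496) + 23088)/(15604 + (2 - 1*88/204)) + (4406 + 3149)) = 1/((-854 + 23088)/(15604 + (2 - 1*88*1/204)) + 7555) = 1/(22234/(15604 + (2 - 22/51)) + 7555) = 1/(22234/(15604 + 80/51) + 7555) = 1/(22234/(795884/51) + 7555) = 1/(22234*(51/795884) + 7555) = 1/(566967/397942 + 7555) = 1/(3007018777/397942) = 397942/3007018777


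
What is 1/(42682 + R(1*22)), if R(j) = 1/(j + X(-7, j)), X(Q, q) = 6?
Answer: 28/1195097 ≈ 2.3429e-5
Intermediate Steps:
R(j) = 1/(6 + j) (R(j) = 1/(j + 6) = 1/(6 + j))
1/(42682 + R(1*22)) = 1/(42682 + 1/(6 + 1*22)) = 1/(42682 + 1/(6 + 22)) = 1/(42682 + 1/28) = 1/(1195097/28) = 28/1195097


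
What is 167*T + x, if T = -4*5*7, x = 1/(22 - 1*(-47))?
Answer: -1613219/69 ≈ -23380.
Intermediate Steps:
x = 1/69 (x = 1/(22 + 47) = 1/69 ≈ 0.014493)
T = -140 (T = -20*7 = -140)
167*T + x = 167*(-140) + 1/69 = -23380 + 1/69 = -1613219/69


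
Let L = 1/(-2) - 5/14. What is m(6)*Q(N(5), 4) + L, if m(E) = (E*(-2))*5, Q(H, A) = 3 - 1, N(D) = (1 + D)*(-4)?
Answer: -846/7 ≈ -120.86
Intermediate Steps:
N(D) = -4 - 4*D
Q(H, A) = 2
L = -6/7 (L = 1*(-1/2) - 5*1/14 = -1/2 - 5/14 = -6/7 ≈ -0.85714)
m(E) = -10*E (m(E) = -2*E*5 = -10*E)
m(6)*Q(N(5), 4) + L = -10*6*2 - 6/7 = -60*2 - 6/7 = -120 - 6/7 = -846/7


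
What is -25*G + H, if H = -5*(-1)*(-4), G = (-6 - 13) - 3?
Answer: 530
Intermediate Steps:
G = -22 (G = -19 - 3 = -22)
H = -20 (H = 5*(-4) = -20)
-25*G + H = -25*(-22) - 20 = 550 - 20 = 530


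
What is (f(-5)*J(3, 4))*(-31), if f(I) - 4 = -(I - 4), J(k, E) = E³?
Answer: -25792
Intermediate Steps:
f(I) = 8 - I (f(I) = 4 - (I - 4) = 4 - (-4 + I) = 4 + (4 - I) = 8 - I)
(f(-5)*J(3, 4))*(-31) = ((8 - 1*(-5))*4³)*(-31) = ((8 + 5)*64)*(-31) = (13*64)*(-31) = 832*(-31) = -25792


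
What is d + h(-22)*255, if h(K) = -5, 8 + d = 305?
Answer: -978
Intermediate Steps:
d = 297 (d = -8 + 305 = 297)
d + h(-22)*255 = 297 - 5*255 = 297 - 1275 = -978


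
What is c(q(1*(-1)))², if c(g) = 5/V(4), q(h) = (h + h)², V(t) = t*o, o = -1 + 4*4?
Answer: 1/144 ≈ 0.0069444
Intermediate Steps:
o = 15 (o = -1 + 16 = 15)
V(t) = 15*t (V(t) = t*15 = 15*t)
q(h) = 4*h² (q(h) = (2*h)² = 4*h²)
c(g) = 1/12 (c(g) = 5/((15*4)) = 5/60 = 5*(1/60) = 1/12)
c(q(1*(-1)))² = (1/12)² = 1/144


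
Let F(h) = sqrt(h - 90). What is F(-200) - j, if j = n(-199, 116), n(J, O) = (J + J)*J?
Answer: -79202 + I*sqrt(290) ≈ -79202.0 + 17.029*I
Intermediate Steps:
n(J, O) = 2*J**2 (n(J, O) = (2*J)*J = 2*J**2)
F(h) = sqrt(-90 + h)
j = 79202 (j = 2*(-199)**2 = 2*39601 = 79202)
F(-200) - j = sqrt(-90 - 200) - 1*79202 = sqrt(-290) - 79202 = I*sqrt(290) - 79202 = -79202 + I*sqrt(290)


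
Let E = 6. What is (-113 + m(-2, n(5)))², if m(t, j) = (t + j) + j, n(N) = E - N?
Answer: 12769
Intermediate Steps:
n(N) = 6 - N
m(t, j) = t + 2*j (m(t, j) = (j + t) + j = t + 2*j)
(-113 + m(-2, n(5)))² = (-113 + (-2 + 2*(6 - 1*5)))² = (-113 + (-2 + 2*(6 - 5)))² = (-113 + (-2 + 2*1))² = (-113 + (-2 + 2))² = (-113 + 0)² = (-113)² = 12769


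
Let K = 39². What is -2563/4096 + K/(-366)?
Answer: -1194679/249856 ≈ -4.7815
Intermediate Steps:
K = 1521
-2563/4096 + K/(-366) = -2563/4096 + 1521/(-366) = -2563*1/4096 + 1521*(-1/366) = -2563/4096 - 507/122 = -1194679/249856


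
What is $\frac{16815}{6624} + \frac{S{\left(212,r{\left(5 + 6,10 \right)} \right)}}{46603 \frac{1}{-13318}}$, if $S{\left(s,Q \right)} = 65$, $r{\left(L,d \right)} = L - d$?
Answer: $- \frac{1650189545}{102899424} \approx -16.037$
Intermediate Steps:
$\frac{16815}{6624} + \frac{S{\left(212,r{\left(5 + 6,10 \right)} \right)}}{46603 \frac{1}{-13318}} = \frac{16815}{6624} + \frac{65}{46603 \frac{1}{-13318}} = 16815 \cdot \frac{1}{6624} + \frac{65}{46603 \left(- \frac{1}{13318}\right)} = \frac{5605}{2208} + \frac{65}{- \frac{46603}{13318}} = \frac{5605}{2208} + 65 \left(- \frac{13318}{46603}\right) = \frac{5605}{2208} - \frac{865670}{46603} = - \frac{1650189545}{102899424}$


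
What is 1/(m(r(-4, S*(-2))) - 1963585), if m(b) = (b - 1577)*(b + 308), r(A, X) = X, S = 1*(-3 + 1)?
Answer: -1/2454361 ≈ -4.0744e-7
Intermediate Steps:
S = -2 (S = 1*(-2) = -2)
m(b) = (-1577 + b)*(308 + b)
1/(m(r(-4, S*(-2))) - 1963585) = 1/((-485716 + (-2*(-2))**2 - (-2538)*(-2)) - 1963585) = 1/((-485716 + 4**2 - 1269*4) - 1963585) = 1/((-485716 + 16 - 5076) - 1963585) = 1/(-490776 - 1963585) = 1/(-2454361) = -1/2454361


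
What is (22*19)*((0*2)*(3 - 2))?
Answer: 0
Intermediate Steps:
(22*19)*((0*2)*(3 - 2)) = 418*(0*1) = 418*0 = 0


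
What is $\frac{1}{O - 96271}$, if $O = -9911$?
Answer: $- \frac{1}{106182} \approx -9.4178 \cdot 10^{-6}$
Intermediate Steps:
$\frac{1}{O - 96271} = \frac{1}{-9911 - 96271} = \frac{1}{-106182} = - \frac{1}{106182}$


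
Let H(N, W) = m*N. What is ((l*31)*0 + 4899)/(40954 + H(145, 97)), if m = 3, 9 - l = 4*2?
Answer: 4899/41389 ≈ 0.11836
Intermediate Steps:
l = 1 (l = 9 - 4*2 = 9 - 1*8 = 9 - 8 = 1)
H(N, W) = 3*N
((l*31)*0 + 4899)/(40954 + H(145, 97)) = ((1*31)*0 + 4899)/(40954 + 3*145) = (31*0 + 4899)/(40954 + 435) = (0 + 4899)/41389 = 4899*(1/41389) = 4899/41389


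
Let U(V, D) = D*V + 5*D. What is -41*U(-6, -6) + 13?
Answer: -233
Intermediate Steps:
U(V, D) = 5*D + D*V
-41*U(-6, -6) + 13 = -(-246)*(5 - 6) + 13 = -(-246)*(-1) + 13 = -41*6 + 13 = -246 + 13 = -233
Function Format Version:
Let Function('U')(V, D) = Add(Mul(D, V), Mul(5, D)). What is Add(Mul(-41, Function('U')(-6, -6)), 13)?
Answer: -233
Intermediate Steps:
Function('U')(V, D) = Add(Mul(5, D), Mul(D, V))
Add(Mul(-41, Function('U')(-6, -6)), 13) = Add(Mul(-41, Mul(-6, Add(5, -6))), 13) = Add(Mul(-41, Mul(-6, -1)), 13) = Add(Mul(-41, 6), 13) = Add(-246, 13) = -233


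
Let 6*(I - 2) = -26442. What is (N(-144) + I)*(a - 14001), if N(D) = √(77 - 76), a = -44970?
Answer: 259708284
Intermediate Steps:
I = -4405 (I = 2 + (⅙)*(-26442) = 2 - 4407 = -4405)
N(D) = 1 (N(D) = √1 = 1)
(N(-144) + I)*(a - 14001) = (1 - 4405)*(-44970 - 14001) = -4404*(-58971) = 259708284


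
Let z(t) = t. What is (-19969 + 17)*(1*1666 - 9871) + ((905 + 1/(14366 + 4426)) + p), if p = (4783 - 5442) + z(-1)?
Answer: 3076370762761/18792 ≈ 1.6371e+8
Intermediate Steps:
p = -660 (p = (4783 - 5442) - 1 = -659 - 1 = -660)
(-19969 + 17)*(1*1666 - 9871) + ((905 + 1/(14366 + 4426)) + p) = (-19969 + 17)*(1*1666 - 9871) + ((905 + 1/(14366 + 4426)) - 660) = -19952*(1666 - 9871) + ((905 + 1/18792) - 660) = -19952*(-8205) + ((905 + 1/18792) - 660) = 163706160 + (17006761/18792 - 660) = 163706160 + 4604041/18792 = 3076370762761/18792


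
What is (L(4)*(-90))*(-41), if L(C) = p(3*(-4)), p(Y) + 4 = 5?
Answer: 3690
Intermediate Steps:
p(Y) = 1 (p(Y) = -4 + 5 = 1)
L(C) = 1
(L(4)*(-90))*(-41) = (1*(-90))*(-41) = -90*(-41) = 3690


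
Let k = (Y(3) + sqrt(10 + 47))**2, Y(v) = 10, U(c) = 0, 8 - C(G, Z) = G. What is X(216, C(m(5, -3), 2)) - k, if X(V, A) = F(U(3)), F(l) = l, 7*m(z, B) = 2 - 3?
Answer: -(10 + sqrt(57))**2 ≈ -308.00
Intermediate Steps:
m(z, B) = -1/7 (m(z, B) = (2 - 3)/7 = (1/7)*(-1) = -1/7)
C(G, Z) = 8 - G
X(V, A) = 0
k = (10 + sqrt(57))**2 (k = (10 + sqrt(10 + 47))**2 = (10 + sqrt(57))**2 ≈ 308.00)
X(216, C(m(5, -3), 2)) - k = 0 - (10 + sqrt(57))**2 = -(10 + sqrt(57))**2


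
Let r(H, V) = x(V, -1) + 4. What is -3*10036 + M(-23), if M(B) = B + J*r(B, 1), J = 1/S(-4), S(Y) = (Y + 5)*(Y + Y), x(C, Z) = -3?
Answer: -241049/8 ≈ -30131.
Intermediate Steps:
S(Y) = 2*Y*(5 + Y) (S(Y) = (5 + Y)*(2*Y) = 2*Y*(5 + Y))
r(H, V) = 1 (r(H, V) = -3 + 4 = 1)
J = -1/8 (J = 1/(2*(-4)*(5 - 4)) = 1/(2*(-4)*1) = 1/(-8) = -1/8 ≈ -0.12500)
M(B) = -1/8 + B (M(B) = B - 1/8*1 = B - 1/8 = -1/8 + B)
-3*10036 + M(-23) = -3*10036 + (-1/8 - 23) = -30108 - 185/8 = -241049/8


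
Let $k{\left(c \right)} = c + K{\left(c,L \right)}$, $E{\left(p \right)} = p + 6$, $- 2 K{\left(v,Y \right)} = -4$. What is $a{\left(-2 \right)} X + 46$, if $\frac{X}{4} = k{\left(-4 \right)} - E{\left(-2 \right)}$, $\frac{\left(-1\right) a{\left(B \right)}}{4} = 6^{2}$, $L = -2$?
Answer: $3502$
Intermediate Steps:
$K{\left(v,Y \right)} = 2$ ($K{\left(v,Y \right)} = \left(- \frac{1}{2}\right) \left(-4\right) = 2$)
$a{\left(B \right)} = -144$ ($a{\left(B \right)} = - 4 \cdot 6^{2} = \left(-4\right) 36 = -144$)
$E{\left(p \right)} = 6 + p$
$k{\left(c \right)} = 2 + c$ ($k{\left(c \right)} = c + 2 = 2 + c$)
$X = -24$ ($X = 4 \left(\left(2 - 4\right) - \left(6 - 2\right)\right) = 4 \left(-2 - 4\right) = 4 \left(-6\right) = -24$)
$a{\left(-2 \right)} X + 46 = \left(-144\right) \left(-24\right) + 46 = 3456 + 46 = 3502$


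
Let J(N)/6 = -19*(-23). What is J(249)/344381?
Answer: 2622/344381 ≈ 0.0076137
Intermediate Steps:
J(N) = 2622 (J(N) = 6*(-19*(-23)) = 6*437 = 2622)
J(249)/344381 = 2622/344381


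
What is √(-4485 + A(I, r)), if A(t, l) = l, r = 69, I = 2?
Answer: 8*I*√69 ≈ 66.453*I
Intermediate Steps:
√(-4485 + A(I, r)) = √(-4485 + 69) = √(-4416) = 8*I*√69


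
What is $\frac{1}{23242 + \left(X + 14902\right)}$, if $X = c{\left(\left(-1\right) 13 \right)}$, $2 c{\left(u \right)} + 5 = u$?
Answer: $\frac{1}{38135} \approx 2.6223 \cdot 10^{-5}$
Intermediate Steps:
$c{\left(u \right)} = - \frac{5}{2} + \frac{u}{2}$
$X = -9$ ($X = - \frac{5}{2} + \frac{\left(-1\right) 13}{2} = - \frac{5}{2} + \frac{1}{2} \left(-13\right) = - \frac{5}{2} - \frac{13}{2} = -9$)
$\frac{1}{23242 + \left(X + 14902\right)} = \frac{1}{23242 + \left(-9 + 14902\right)} = \frac{1}{23242 + 14893} = \frac{1}{38135}$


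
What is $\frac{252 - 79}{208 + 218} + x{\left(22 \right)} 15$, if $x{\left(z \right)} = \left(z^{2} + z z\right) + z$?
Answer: $\frac{6326273}{426} \approx 14850.0$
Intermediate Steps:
$x{\left(z \right)} = z + 2 z^{2}$ ($x{\left(z \right)} = \left(z^{2} + z^{2}\right) + z = 2 z^{2} + z = z + 2 z^{2}$)
$\frac{252 - 79}{208 + 218} + x{\left(22 \right)} 15 = \frac{252 - 79}{208 + 218} + 22 \left(1 + 2 \cdot 22\right) 15 = \frac{173}{426} + 22 \left(1 + 44\right) 15 = 173 \cdot \frac{1}{426} + 22 \cdot 45 \cdot 15 = \frac{173}{426} + 990 \cdot 15 = \frac{173}{426} + 14850 = \frac{6326273}{426}$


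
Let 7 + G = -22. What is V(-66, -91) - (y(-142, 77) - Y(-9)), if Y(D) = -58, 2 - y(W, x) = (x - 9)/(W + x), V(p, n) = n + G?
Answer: -11768/65 ≈ -181.05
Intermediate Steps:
G = -29 (G = -7 - 22 = -29)
V(p, n) = -29 + n (V(p, n) = n - 29 = -29 + n)
y(W, x) = 2 - (-9 + x)/(W + x) (y(W, x) = 2 - (x - 9)/(W + x) = 2 - (-9 + x)/(W + x))
V(-66, -91) - (y(-142, 77) - Y(-9)) = (-29 - 91) - ((9 + 77 + 2*(-142))/(-142 + 77) - 1*(-58)) = -120 - ((9 + 77 - 284)/(-65) + 58) = -120 - (-1/65*(-198) + 58) = -120 - (198/65 + 58) = -120 - 1*3968/65 = -120 - 3968/65 = -11768/65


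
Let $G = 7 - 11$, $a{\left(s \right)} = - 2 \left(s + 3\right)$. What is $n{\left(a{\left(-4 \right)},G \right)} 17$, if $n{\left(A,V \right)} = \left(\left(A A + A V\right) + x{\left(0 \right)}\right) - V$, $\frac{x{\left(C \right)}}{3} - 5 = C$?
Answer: $255$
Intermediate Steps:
$x{\left(C \right)} = 15 + 3 C$
$a{\left(s \right)} = -6 - 2 s$ ($a{\left(s \right)} = - 2 \left(3 + s\right) = -6 - 2 s$)
$G = -4$ ($G = 7 - 11 = -4$)
$n{\left(A,V \right)} = 15 + A^{2} - V + A V$ ($n{\left(A,V \right)} = \left(\left(A A + A V\right) + \left(15 + 3 \cdot 0\right)\right) - V = \left(\left(A^{2} + A V\right) + \left(15 + 0\right)\right) - V = \left(\left(A^{2} + A V\right) + 15\right) - V = \left(15 + A^{2} + A V\right) - V = 15 + A^{2} - V + A V$)
$n{\left(a{\left(-4 \right)},G \right)} 17 = \left(15 + \left(-6 - -8\right)^{2} - -4 + \left(-6 - -8\right) \left(-4\right)\right) 17 = \left(15 + \left(-6 + 8\right)^{2} + 4 + \left(-6 + 8\right) \left(-4\right)\right) 17 = \left(15 + 2^{2} + 4 + 2 \left(-4\right)\right) 17 = \left(15 + 4 + 4 - 8\right) 17 = 15 \cdot 17 = 255$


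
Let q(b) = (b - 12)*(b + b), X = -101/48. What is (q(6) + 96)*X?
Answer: -101/2 ≈ -50.500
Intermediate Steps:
X = -101/48 (X = -101*1/48 = -101/48 ≈ -2.1042)
q(b) = 2*b*(-12 + b) (q(b) = (-12 + b)*(2*b) = 2*b*(-12 + b))
(q(6) + 96)*X = (2*6*(-12 + 6) + 96)*(-101/48) = (2*6*(-6) + 96)*(-101/48) = (-72 + 96)*(-101/48) = 24*(-101/48) = -101/2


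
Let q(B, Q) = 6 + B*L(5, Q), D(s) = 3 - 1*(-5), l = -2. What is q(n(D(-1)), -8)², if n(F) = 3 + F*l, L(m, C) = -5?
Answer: 5041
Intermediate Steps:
D(s) = 8 (D(s) = 3 + 5 = 8)
n(F) = 3 - 2*F (n(F) = 3 + F*(-2) = 3 - 2*F)
q(B, Q) = 6 - 5*B (q(B, Q) = 6 + B*(-5) = 6 - 5*B)
q(n(D(-1)), -8)² = (6 - 5*(3 - 2*8))² = (6 - 5*(3 - 16))² = (6 - 5*(-13))² = (6 + 65)² = 71² = 5041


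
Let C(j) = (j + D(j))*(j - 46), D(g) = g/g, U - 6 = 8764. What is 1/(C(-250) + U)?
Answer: 1/82474 ≈ 1.2125e-5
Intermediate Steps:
U = 8770 (U = 6 + 8764 = 8770)
D(g) = 1
C(j) = (1 + j)*(-46 + j) (C(j) = (j + 1)*(j - 46) = (1 + j)*(-46 + j))
1/(C(-250) + U) = 1/((-46 + (-250)² - 45*(-250)) + 8770) = 1/((-46 + 62500 + 11250) + 8770) = 1/(73704 + 8770) = 1/82474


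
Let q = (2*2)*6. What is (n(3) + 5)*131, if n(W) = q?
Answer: 3799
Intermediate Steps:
q = 24 (q = 4*6 = 24)
n(W) = 24
(n(3) + 5)*131 = (24 + 5)*131 = 29*131 = 3799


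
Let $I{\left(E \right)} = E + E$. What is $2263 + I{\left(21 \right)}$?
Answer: $2305$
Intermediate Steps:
$I{\left(E \right)} = 2 E$
$2263 + I{\left(21 \right)} = 2263 + 2 \cdot 21 = 2263 + 42 = 2305$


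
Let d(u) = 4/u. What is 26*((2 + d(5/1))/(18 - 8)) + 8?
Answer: 382/25 ≈ 15.280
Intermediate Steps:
26*((2 + d(5/1))/(18 - 8)) + 8 = 26*((2 + 4/((5/1)))/(18 - 8)) + 8 = 26*((2 + 4/((5*1)))/10) + 8 = 26*((2 + 4/5)*(1/10)) + 8 = 26*((14/5)*(1/10)) + 8 = 26*(7/25) + 8 = 182/25 + 8 = 382/25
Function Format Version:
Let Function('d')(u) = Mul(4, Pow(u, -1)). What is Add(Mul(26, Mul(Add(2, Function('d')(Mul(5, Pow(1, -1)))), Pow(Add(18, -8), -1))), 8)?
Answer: Rational(382, 25) ≈ 15.280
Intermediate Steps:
Add(Mul(26, Mul(Add(2, Function('d')(Mul(5, Pow(1, -1)))), Pow(Add(18, -8), -1))), 8) = Add(Mul(26, Mul(Add(2, Mul(4, Pow(Mul(5, Pow(1, -1)), -1))), Pow(Add(18, -8), -1))), 8) = Add(Mul(26, Mul(Add(2, Mul(4, Pow(Mul(5, 1), -1))), Pow(10, -1))), 8) = Add(Mul(26, Mul(Add(2, Mul(4, Pow(5, -1))), Rational(1, 10))), 8) = Add(Mul(26, Mul(Add(2, Mul(4, Rational(1, 5))), Rational(1, 10))), 8) = Add(Mul(26, Mul(Add(2, Rational(4, 5)), Rational(1, 10))), 8) = Add(Mul(26, Mul(Rational(14, 5), Rational(1, 10))), 8) = Add(Mul(26, Rational(7, 25)), 8) = Add(Rational(182, 25), 8) = Rational(382, 25)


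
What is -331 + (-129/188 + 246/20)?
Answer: -300223/940 ≈ -319.39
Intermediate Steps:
-331 + (-129/188 + 246/20) = -331 + (-129*1/188 + 246*(1/20)) = -331 + (-129/188 + 123/10) = -331 + 10917/940 = -300223/940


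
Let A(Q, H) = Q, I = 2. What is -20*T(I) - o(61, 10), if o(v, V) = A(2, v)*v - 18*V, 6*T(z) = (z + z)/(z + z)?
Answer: 164/3 ≈ 54.667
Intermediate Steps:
T(z) = ⅙ (T(z) = ((z + z)/(z + z))/6 = ((2*z)/((2*z)))/6 = ((2*z)*(1/(2*z)))/6 = (⅙)*1 = ⅙)
o(v, V) = -18*V + 2*v (o(v, V) = 2*v - 18*V = -18*V + 2*v)
-20*T(I) - o(61, 10) = -20*⅙ - (-18*10 + 2*61) = -10/3 - (-180 + 122) = -10/3 - 1*(-58) = -10/3 + 58 = 164/3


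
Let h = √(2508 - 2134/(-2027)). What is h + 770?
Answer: 770 + 5*√412360718/2027 ≈ 820.09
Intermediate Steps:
h = 5*√412360718/2027 (h = √(2508 - 2134*(-1/2027)) = √(2508 + 2134/2027) = √(5085850/2027) = 5*√412360718/2027 ≈ 50.090)
h + 770 = 5*√412360718/2027 + 770 = 770 + 5*√412360718/2027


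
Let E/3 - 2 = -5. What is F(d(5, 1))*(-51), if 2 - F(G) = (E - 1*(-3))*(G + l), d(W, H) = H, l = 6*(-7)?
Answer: 12444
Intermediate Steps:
E = -9 (E = 6 + 3*(-5) = 6 - 15 = -9)
l = -42
F(G) = -250 + 6*G (F(G) = 2 - (-9 - 1*(-3))*(G - 42) = 2 - (-9 + 3)*(-42 + G) = 2 - (-6)*(-42 + G) = 2 - (252 - 6*G) = 2 + (-252 + 6*G) = -250 + 6*G)
F(d(5, 1))*(-51) = (-250 + 6*1)*(-51) = (-250 + 6)*(-51) = -244*(-51) = 12444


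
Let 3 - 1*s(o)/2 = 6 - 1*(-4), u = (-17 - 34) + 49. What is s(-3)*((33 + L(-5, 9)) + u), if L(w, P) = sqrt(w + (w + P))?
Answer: -434 - 14*I ≈ -434.0 - 14.0*I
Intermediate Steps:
L(w, P) = sqrt(P + 2*w) (L(w, P) = sqrt(w + (P + w)) = sqrt(P + 2*w))
u = -2 (u = -51 + 49 = -2)
s(o) = -14 (s(o) = 6 - 2*(6 - 1*(-4)) = 6 - 2*(6 + 4) = 6 - 2*10 = 6 - 20 = -14)
s(-3)*((33 + L(-5, 9)) + u) = -14*((33 + sqrt(9 + 2*(-5))) - 2) = -14*((33 + sqrt(9 - 10)) - 2) = -14*((33 + sqrt(-1)) - 2) = -14*((33 + I) - 2) = -14*(31 + I) = -434 - 14*I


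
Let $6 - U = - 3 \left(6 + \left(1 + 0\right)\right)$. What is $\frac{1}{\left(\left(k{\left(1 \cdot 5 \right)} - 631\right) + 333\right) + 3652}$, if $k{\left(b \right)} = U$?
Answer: $\frac{1}{3381} \approx 0.00029577$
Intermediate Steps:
$U = 27$ ($U = 6 - - 3 \left(6 + \left(1 + 0\right)\right) = 6 - - 3 \left(6 + 1\right) = 6 - \left(-3\right) 7 = 6 - -21 = 6 + 21 = 27$)
$k{\left(b \right)} = 27$
$\frac{1}{\left(\left(k{\left(1 \cdot 5 \right)} - 631\right) + 333\right) + 3652} = \frac{1}{\left(\left(27 - 631\right) + 333\right) + 3652} = \frac{1}{\left(-604 + 333\right) + 3652} = \frac{1}{-271 + 3652} = \frac{1}{3381}$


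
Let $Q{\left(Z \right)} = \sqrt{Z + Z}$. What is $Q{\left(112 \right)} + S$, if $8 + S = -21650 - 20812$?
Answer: $-42470 + 4 \sqrt{14} \approx -42455.0$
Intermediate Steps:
$Q{\left(Z \right)} = \sqrt{2} \sqrt{Z}$ ($Q{\left(Z \right)} = \sqrt{2 Z} = \sqrt{2} \sqrt{Z}$)
$S = -42470$ ($S = -8 - 42462 = -42470$)
$Q{\left(112 \right)} + S = \sqrt{2} \sqrt{112} - 42470 = \sqrt{2} \cdot 4 \sqrt{7} - 42470 = 4 \sqrt{14} - 42470 = -42470 + 4 \sqrt{14}$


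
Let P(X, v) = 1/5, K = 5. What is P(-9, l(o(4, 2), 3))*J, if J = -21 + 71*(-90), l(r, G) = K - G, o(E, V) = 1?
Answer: -6411/5 ≈ -1282.2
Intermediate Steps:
l(r, G) = 5 - G
P(X, v) = 1/5
J = -6411 (J = -21 - 6390 = -6411)
P(-9, l(o(4, 2), 3))*J = (1/5)*(-6411) = -6411/5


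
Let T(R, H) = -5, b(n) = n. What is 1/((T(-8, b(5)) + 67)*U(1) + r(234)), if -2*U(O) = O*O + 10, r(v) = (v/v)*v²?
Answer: 1/54415 ≈ 1.8377e-5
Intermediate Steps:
r(v) = v² (r(v) = 1*v² = v²)
U(O) = -5 - O²/2 (U(O) = -(O*O + 10)/2 = -(O² + 10)/2 = -(10 + O²)/2 = -5 - O²/2)
1/((T(-8, b(5)) + 67)*U(1) + r(234)) = 1/((-5 + 67)*(-5 - ½*1²) + 234²) = 1/(62*(-5 - ½*1) + 54756) = 1/(62*(-5 - ½) + 54756) = 1/(62*(-11/2) + 54756) = 1/(-341 + 54756) = 1/54415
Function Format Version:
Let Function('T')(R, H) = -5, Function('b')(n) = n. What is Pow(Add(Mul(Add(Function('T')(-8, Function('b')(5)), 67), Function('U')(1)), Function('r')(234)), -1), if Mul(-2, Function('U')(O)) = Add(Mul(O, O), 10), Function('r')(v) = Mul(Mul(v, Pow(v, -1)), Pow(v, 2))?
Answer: Rational(1, 54415) ≈ 1.8377e-5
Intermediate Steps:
Function('r')(v) = Pow(v, 2) (Function('r')(v) = Mul(1, Pow(v, 2)) = Pow(v, 2))
Function('U')(O) = Add(-5, Mul(Rational(-1, 2), Pow(O, 2))) (Function('U')(O) = Mul(Rational(-1, 2), Add(Mul(O, O), 10)) = Mul(Rational(-1, 2), Add(Pow(O, 2), 10)) = Mul(Rational(-1, 2), Add(10, Pow(O, 2))) = Add(-5, Mul(Rational(-1, 2), Pow(O, 2))))
Pow(Add(Mul(Add(Function('T')(-8, Function('b')(5)), 67), Function('U')(1)), Function('r')(234)), -1) = Pow(Add(Mul(Add(-5, 67), Add(-5, Mul(Rational(-1, 2), Pow(1, 2)))), Pow(234, 2)), -1) = Pow(Add(Mul(62, Add(-5, Mul(Rational(-1, 2), 1))), 54756), -1) = Pow(Add(Mul(62, Add(-5, Rational(-1, 2))), 54756), -1) = Pow(Add(Mul(62, Rational(-11, 2)), 54756), -1) = Pow(Add(-341, 54756), -1) = Pow(54415, -1) = Rational(1, 54415)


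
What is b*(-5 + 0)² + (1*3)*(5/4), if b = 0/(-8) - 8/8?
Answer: -85/4 ≈ -21.250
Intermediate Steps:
b = -1 (b = 0*(-⅛) - 8*⅛ = 0 - 1 = -1)
b*(-5 + 0)² + (1*3)*(5/4) = -(-5 + 0)² + (1*3)*(5/4) = -1*(-5)² + 3*(5*(¼)) = -1*25 + 3*(5/4) = -25 + 15/4 = -85/4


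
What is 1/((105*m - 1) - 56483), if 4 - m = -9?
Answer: -1/55119 ≈ -1.8143e-5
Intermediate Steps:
m = 13 (m = 4 - 1*(-9) = 4 + 9 = 13)
1/((105*m - 1) - 56483) = 1/((105*13 - 1) - 56483) = 1/((1365 - 1) - 56483) = 1/(1364 - 56483) = 1/(-55119) = -1/55119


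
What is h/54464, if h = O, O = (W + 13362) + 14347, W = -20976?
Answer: 6733/54464 ≈ 0.12362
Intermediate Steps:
O = 6733 (O = (-20976 + 13362) + 14347 = -7614 + 14347 = 6733)
h = 6733
h/54464 = 6733/54464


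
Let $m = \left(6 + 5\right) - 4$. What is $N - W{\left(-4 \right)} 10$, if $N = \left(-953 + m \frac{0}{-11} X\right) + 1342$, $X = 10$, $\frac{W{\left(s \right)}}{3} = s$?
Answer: $509$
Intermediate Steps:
$W{\left(s \right)} = 3 s$
$m = 7$ ($m = 11 - 4 = 7$)
$N = 389$ ($N = \left(-953 + 7 \frac{0}{-11} \cdot 10\right) + 1342 = \left(-953 + 7 \cdot 0 \left(- \frac{1}{11}\right) 10\right) + 1342 = \left(-953 + 7 \cdot 0 \cdot 10\right) + 1342 = \left(-953 + 0 \cdot 10\right) + 1342 = \left(-953 + 0\right) + 1342 = -953 + 1342 = 389$)
$N - W{\left(-4 \right)} 10 = 389 - 3 \left(-4\right) 10 = 389 - \left(-12\right) 10 = 389 - -120 = 389 + 120 = 509$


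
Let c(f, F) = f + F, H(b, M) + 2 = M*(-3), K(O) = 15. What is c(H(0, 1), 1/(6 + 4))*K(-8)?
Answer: -147/2 ≈ -73.500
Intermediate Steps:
H(b, M) = -2 - 3*M (H(b, M) = -2 + M*(-3) = -2 - 3*M)
c(f, F) = F + f
c(H(0, 1), 1/(6 + 4))*K(-8) = (1/(6 + 4) + (-2 - 3*1))*15 = (1/10 + (-2 - 3))*15 = (⅒ - 5)*15 = -49/10*15 = -147/2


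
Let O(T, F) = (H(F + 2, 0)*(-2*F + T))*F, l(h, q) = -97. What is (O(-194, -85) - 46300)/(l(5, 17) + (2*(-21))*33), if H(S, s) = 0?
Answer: 46300/1483 ≈ 31.220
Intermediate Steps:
O(T, F) = 0 (O(T, F) = (0*(-2*F + T))*F = (0*(T - 2*F))*F = 0*F = 0)
(O(-194, -85) - 46300)/(l(5, 17) + (2*(-21))*33) = (0 - 46300)/(-97 + (2*(-21))*33) = -46300/(-97 - 42*33) = -46300/(-97 - 1386) = -46300/(-1483) = -46300*(-1/1483) = 46300/1483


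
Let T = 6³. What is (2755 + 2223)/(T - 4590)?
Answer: -2489/2187 ≈ -1.1381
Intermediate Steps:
T = 216
(2755 + 2223)/(T - 4590) = (2755 + 2223)/(216 - 4590) = 4978/(-4374) = 4978*(-1/4374) = -2489/2187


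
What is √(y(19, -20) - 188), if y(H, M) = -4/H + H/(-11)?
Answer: I*√8296673/209 ≈ 13.782*I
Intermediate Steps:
y(H, M) = -4/H - H/11 (y(H, M) = -4/H + H*(-1/11) = -4/H - H/11)
√(y(19, -20) - 188) = √((-4/19 - 1/11*19) - 188) = √((-4*1/19 - 19/11) - 188) = √((-4/19 - 19/11) - 188) = √(-405/209 - 188) = √(-39697/209) = I*√8296673/209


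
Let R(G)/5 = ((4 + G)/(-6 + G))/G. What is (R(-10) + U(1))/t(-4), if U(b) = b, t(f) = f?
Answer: -13/64 ≈ -0.20313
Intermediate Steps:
R(G) = 5*(4 + G)/(G*(-6 + G)) (R(G) = 5*(((4 + G)/(-6 + G))/G) = 5*((4 + G)/(G*(-6 + G))) = 5*(4 + G)/(G*(-6 + G)))
(R(-10) + U(1))/t(-4) = (5*(4 - 10)/(-10*(-6 - 10)) + 1)/(-4) = -(5*(-⅒)*(-6)/(-16) + 1)/4 = -(5*(-⅒)*(-1/16)*(-6) + 1)/4 = -(-3/16 + 1)/4 = -¼*13/16 = -13/64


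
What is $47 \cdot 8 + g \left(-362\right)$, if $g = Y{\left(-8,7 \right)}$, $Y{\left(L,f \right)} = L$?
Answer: $3272$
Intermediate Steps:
$g = -8$
$47 \cdot 8 + g \left(-362\right) = 47 \cdot 8 - -2896 = 376 + 2896 = 3272$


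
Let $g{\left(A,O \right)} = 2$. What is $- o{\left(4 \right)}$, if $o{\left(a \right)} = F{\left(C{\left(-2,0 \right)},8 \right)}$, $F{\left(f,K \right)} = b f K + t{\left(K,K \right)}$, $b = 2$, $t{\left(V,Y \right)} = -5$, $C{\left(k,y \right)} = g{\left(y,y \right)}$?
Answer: $-27$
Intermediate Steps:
$C{\left(k,y \right)} = 2$
$F{\left(f,K \right)} = -5 + 2 K f$ ($F{\left(f,K \right)} = 2 f K - 5 = 2 K f - 5 = -5 + 2 K f$)
$o{\left(a \right)} = 27$ ($o{\left(a \right)} = -5 + 2 \cdot 8 \cdot 2 = -5 + 32 = 27$)
$- o{\left(4 \right)} = \left(-1\right) 27 = -27$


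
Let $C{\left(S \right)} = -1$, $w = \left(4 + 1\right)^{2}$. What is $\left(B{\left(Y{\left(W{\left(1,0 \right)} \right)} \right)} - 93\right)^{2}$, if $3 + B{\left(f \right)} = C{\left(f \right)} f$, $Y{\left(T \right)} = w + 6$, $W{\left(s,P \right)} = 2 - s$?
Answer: $16129$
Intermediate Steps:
$w = 25$ ($w = 5^{2} = 25$)
$Y{\left(T \right)} = 31$ ($Y{\left(T \right)} = 25 + 6 = 31$)
$B{\left(f \right)} = -3 - f$
$\left(B{\left(Y{\left(W{\left(1,0 \right)} \right)} \right)} - 93\right)^{2} = \left(\left(-3 - 31\right) - 93\right)^{2} = \left(-34 - 93\right)^{2} = \left(-127\right)^{2} = 16129$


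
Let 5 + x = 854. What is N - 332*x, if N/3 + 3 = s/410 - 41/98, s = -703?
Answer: -2831518743/10045 ≈ -2.8188e+5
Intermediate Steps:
x = 849 (x = -5 + 854 = 849)
N = -154683/10045 (N = -9 + 3*(-703/410 - 41/98) = -9 + 3*(-21426/10045) = -9 - 64278/10045 = -154683/10045 ≈ -15.399)
N - 332*x = -154683/10045 - 332*849 = -154683/10045 - 281868 = -2831518743/10045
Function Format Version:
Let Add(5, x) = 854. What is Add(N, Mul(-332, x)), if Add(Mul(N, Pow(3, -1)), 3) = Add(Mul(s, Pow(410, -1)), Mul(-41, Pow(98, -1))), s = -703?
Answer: Rational(-2831518743, 10045) ≈ -2.8188e+5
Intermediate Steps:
x = 849 (x = Add(-5, 854) = 849)
N = Rational(-154683, 10045) (N = Add(-9, Mul(3, Add(Mul(-703, Pow(410, -1)), Mul(-41, Pow(98, -1))))) = Add(-9, Mul(3, Add(Mul(-703, Rational(1, 410)), Mul(-41, Rational(1, 98))))) = Add(-9, Mul(3, Add(Rational(-703, 410), Rational(-41, 98)))) = Add(-9, Mul(3, Rational(-21426, 10045))) = Add(-9, Rational(-64278, 10045)) = Rational(-154683, 10045) ≈ -15.399)
Add(N, Mul(-332, x)) = Add(Rational(-154683, 10045), Mul(-332, 849)) = Add(Rational(-154683, 10045), -281868) = Rational(-2831518743, 10045)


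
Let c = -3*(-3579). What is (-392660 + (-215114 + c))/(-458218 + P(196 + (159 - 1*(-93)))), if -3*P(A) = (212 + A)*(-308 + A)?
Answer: 597037/489018 ≈ 1.2209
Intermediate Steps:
c = 10737
P(A) = -(-308 + A)*(212 + A)/3 (P(A) = -(212 + A)*(-308 + A)/3 = -(-308 + A)*(212 + A)/3)
(-392660 + (-215114 + c))/(-458218 + P(196 + (159 - 1*(-93)))) = (-392660 + (-215114 + 10737))/(-458218 + (65296/3 + 32*(196 + (159 - 1*(-93))) - (196 + (159 - 1*(-93)))²/3)) = (-392660 - 204377)/(-458218 + (65296/3 + 32*(196 + (159 + 93)) - (196 + (159 + 93))²/3)) = -597037/(-458218 + (65296/3 + 32*(196 + 252) - (196 + 252)²/3)) = -597037/(-458218 + (65296/3 + 32*448 - ⅓*448²)) = -597037/(-458218 + (65296/3 + 14336 - ⅓*200704)) = -597037/(-458218 + (65296/3 + 14336 - 200704/3)) = -597037/(-458218 - 30800) = -597037/(-489018) = -597037*(-1/489018) = 597037/489018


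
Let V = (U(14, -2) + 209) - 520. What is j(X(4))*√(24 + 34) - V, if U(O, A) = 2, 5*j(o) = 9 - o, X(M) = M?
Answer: 309 + √58 ≈ 316.62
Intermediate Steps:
j(o) = 9/5 - o/5 (j(o) = (9 - o)/5 = 9/5 - o/5)
V = -309 (V = (2 + 209) - 520 = 211 - 520 = -309)
j(X(4))*√(24 + 34) - V = (9/5 - ⅕*4)*√(24 + 34) - 1*(-309) = (9/5 - ⅘)*√58 + 309 = 1*√58 + 309 = √58 + 309 = 309 + √58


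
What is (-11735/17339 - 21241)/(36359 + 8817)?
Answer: -184154717/391653332 ≈ -0.47020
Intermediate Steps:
(-11735/17339 - 21241)/(36359 + 8817) = (-11735*1/17339 - 21241)/45176 = (-11735/17339 - 21241)*(1/45176) = -368309434/17339*1/45176 = -184154717/391653332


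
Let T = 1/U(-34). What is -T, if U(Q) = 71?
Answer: -1/71 ≈ -0.014085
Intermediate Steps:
T = 1/71 ≈ 0.014085
-T = -1*1/71 = -1/71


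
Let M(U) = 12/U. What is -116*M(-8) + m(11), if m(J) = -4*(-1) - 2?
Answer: 176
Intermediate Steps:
m(J) = 2 (m(J) = 4 - 2 = 2)
-116*M(-8) + m(11) = -1392/(-8) + 2 = -1392*(-1)/8 + 2 = -116*(-3/2) + 2 = 174 + 2 = 176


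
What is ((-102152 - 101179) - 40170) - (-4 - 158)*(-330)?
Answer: -296961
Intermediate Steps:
((-102152 - 101179) - 40170) - (-4 - 158)*(-330) = (-203331 - 40170) - (-162)*(-330) = -243501 - 1*53460 = -243501 - 53460 = -296961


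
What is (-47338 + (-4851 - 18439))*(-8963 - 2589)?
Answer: 815894656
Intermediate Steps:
(-47338 + (-4851 - 18439))*(-8963 - 2589) = (-47338 - 23290)*(-11552) = -70628*(-11552) = 815894656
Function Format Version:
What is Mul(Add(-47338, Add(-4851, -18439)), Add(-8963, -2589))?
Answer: 815894656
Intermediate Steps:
Mul(Add(-47338, Add(-4851, -18439)), Add(-8963, -2589)) = Mul(Add(-47338, -23290), -11552) = Mul(-70628, -11552) = 815894656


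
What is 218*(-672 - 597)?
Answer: -276642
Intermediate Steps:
218*(-672 - 597) = 218*(-1269) = -276642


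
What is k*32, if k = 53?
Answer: 1696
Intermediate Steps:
k*32 = 53*32 = 1696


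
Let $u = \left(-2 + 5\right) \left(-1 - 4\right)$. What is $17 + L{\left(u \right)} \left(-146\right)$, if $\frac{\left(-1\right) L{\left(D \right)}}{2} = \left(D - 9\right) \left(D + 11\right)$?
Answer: $28049$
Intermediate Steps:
$u = -15$ ($u = 3 \left(-5\right) = -15$)
$L{\left(D \right)} = - 2 \left(-9 + D\right) \left(11 + D\right)$ ($L{\left(D \right)} = - 2 \left(D - 9\right) \left(D + 11\right) = - 2 \left(-9 + D\right) \left(11 + D\right)$)
$17 + L{\left(u \right)} \left(-146\right) = 17 + \left(198 - -60 - 2 \left(-15\right)^{2}\right) \left(-146\right) = 17 + \left(198 + 60 - 450\right) \left(-146\right) = 17 - -28032 = 17 + 28032 = 28049$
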